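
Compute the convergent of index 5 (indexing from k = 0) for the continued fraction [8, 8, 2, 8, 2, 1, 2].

3645/449

Using pₖ = aₖpₖ₋₁ + pₖ₋₂, qₖ = aₖqₖ₋₁ + qₖ₋₂ (with p₋₁=1, p₋₂=0, q₋₁=0, q₋₂=1):
  k=0: a=8, p=8, q=1
  k=1: a=8, p=65, q=8
  k=2: a=2, p=138, q=17
  k=3: a=8, p=1169, q=144
  k=4: a=2, p=2476, q=305
  k=5: a=1, p=3645, q=449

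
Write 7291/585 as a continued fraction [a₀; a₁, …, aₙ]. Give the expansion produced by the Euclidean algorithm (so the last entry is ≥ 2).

7291 = 12·585 + 271
585 = 2·271 + 43
271 = 6·43 + 13
43 = 3·13 + 4
13 = 3·4 + 1
4 = 4·1 + 0  (stop)
So 7291/585 = [12; 2, 6, 3, 3, 4].

[12; 2, 6, 3, 3, 4]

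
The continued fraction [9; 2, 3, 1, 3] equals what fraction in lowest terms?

Fold from the inside: start with 3/1.
  1 + 1/3 = 4/3
  3 + 3/4 = 15/4
  2 + 4/15 = 34/15
  9 + 15/34 = 321/34

321/34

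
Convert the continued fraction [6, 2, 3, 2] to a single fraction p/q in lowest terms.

103/16

Using pₖ = aₖpₖ₋₁ + pₖ₋₂ and qₖ = aₖqₖ₋₁ + qₖ₋₂:
  k=0: a=6, p=6, q=1
  k=1: a=2, p=13, q=2
  k=2: a=3, p=45, q=7
  k=3: a=2, p=103, q=16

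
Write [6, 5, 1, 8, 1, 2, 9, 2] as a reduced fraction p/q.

Using pₖ = aₖpₖ₋₁ + pₖ₋₂ and qₖ = aₖqₖ₋₁ + qₖ₋₂:
  k=0: a=6, p=6, q=1
  k=1: a=5, p=31, q=5
  k=2: a=1, p=37, q=6
  k=3: a=8, p=327, q=53
  k=4: a=1, p=364, q=59
  k=5: a=2, p=1055, q=171
  k=6: a=9, p=9859, q=1598
  k=7: a=2, p=20773, q=3367

20773/3367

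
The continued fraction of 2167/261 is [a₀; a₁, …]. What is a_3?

3

2167 = 8·261 + 79   →  a_0 = 8
261 = 3·79 + 24   →  a_1 = 3
79 = 3·24 + 7   →  a_2 = 3
24 = 3·7 + 3   →  a_3 = 3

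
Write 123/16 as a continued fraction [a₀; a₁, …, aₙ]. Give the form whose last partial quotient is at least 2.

123 = 7×16 + 11
16 = 1×11 + 5
11 = 2×5 + 1
5 = 5×1 + 0  (stop)
So 123/16 = [7; 1, 2, 5].

[7; 1, 2, 5]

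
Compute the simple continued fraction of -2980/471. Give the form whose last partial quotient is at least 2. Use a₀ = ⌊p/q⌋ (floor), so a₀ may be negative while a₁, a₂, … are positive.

[-7; 1, 2, 17, 9]

-2980 = -7×471 + 317
471 = 1×317 + 154
317 = 2×154 + 9
154 = 17×9 + 1
9 = 9×1 + 0  (stop)
So -2980/471 = [-7; 1, 2, 17, 9].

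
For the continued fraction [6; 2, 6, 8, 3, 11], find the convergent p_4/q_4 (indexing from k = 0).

2139/331

Using pₖ = aₖpₖ₋₁ + pₖ₋₂, qₖ = aₖqₖ₋₁ + qₖ₋₂ (with p₋₁=1, p₋₂=0, q₋₁=0, q₋₂=1):
  k=0: a=6, p=6, q=1
  k=1: a=2, p=13, q=2
  k=2: a=6, p=84, q=13
  k=3: a=8, p=685, q=106
  k=4: a=3, p=2139, q=331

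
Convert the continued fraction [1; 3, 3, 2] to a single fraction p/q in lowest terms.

30/23

Using pₖ = aₖpₖ₋₁ + pₖ₋₂ and qₖ = aₖqₖ₋₁ + qₖ₋₂:
  k=0: a=1, p=1, q=1
  k=1: a=3, p=4, q=3
  k=2: a=3, p=13, q=10
  k=3: a=2, p=30, q=23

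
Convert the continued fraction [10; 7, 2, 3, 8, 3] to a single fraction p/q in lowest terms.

13631/1345

Using pₖ = aₖpₖ₋₁ + pₖ₋₂ and qₖ = aₖqₖ₋₁ + qₖ₋₂:
  k=0: a=10, p=10, q=1
  k=1: a=7, p=71, q=7
  k=2: a=2, p=152, q=15
  k=3: a=3, p=527, q=52
  k=4: a=8, p=4368, q=431
  k=5: a=3, p=13631, q=1345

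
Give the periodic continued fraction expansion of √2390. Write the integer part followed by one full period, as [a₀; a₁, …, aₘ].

a₀ = ⌊√2390⌋ = 48.
With m₀=0, d₀=1 and mₖ₊₁ = dₖaₖ − mₖ, dₖ₊₁ = (n − mₖ₊₁²)/dₖ, aₖ₊₁ = ⌊(a₀+mₖ₊₁)/dₖ₊₁⌋:
  k=1: m=48, d=86, a=1
  k=2: m=38, d=11, a=7
  k=3: m=39, d=79, a=1
  k=4: m=40, d=10, a=8
  k=5: m=40, d=79, a=1
  k=6: m=39, d=11, a=7
  k=7: m=38, d=86, a=1
  k=8: m=48, d=1, a=96
d=1 and a=2a₀=96 at k=8, so the next step gives (m, d) = (48, 86) again — its k=1 value — and the period has length 8.

[48; 1, 7, 1, 8, 1, 7, 1, 96]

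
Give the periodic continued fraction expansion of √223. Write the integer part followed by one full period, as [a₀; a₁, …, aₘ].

[14; 1, 13, 1, 28]

a₀ = ⌊√223⌋ = 14.
With m₀=0, d₀=1 and mₖ₊₁ = dₖaₖ − mₖ, dₖ₊₁ = (n − mₖ₊₁²)/dₖ, aₖ₊₁ = ⌊(a₀+mₖ₊₁)/dₖ₊₁⌋:
  k=1: m=14, d=27, a=1
  k=2: m=13, d=2, a=13
  k=3: m=13, d=27, a=1
  k=4: m=14, d=1, a=28
d=1 and a=2a₀=28 at k=4, so the next step gives (m, d) = (14, 27) again — its k=1 value — and the period has length 4.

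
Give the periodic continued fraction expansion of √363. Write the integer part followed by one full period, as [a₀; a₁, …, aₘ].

[19; 19, 38]

a₀ = ⌊√363⌋ = 19.
With m₀=0, d₀=1 and mₖ₊₁ = dₖaₖ − mₖ, dₖ₊₁ = (n − mₖ₊₁²)/dₖ, aₖ₊₁ = ⌊(a₀+mₖ₊₁)/dₖ₊₁⌋:
  k=1: m=19, d=2, a=19
  k=2: m=19, d=1, a=38
d=1 and a=2a₀=38 at k=2, so the next step gives (m, d) = (19, 2) again — its k=1 value — and the period has length 2.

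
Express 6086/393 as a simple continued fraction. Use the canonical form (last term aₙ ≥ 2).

[15; 2, 17, 2, 1, 3]

6086 = 15*393 + 191
393 = 2*191 + 11
191 = 17*11 + 4
11 = 2*4 + 3
4 = 1*3 + 1
3 = 3*1 + 0  (stop)
So 6086/393 = [15; 2, 17, 2, 1, 3].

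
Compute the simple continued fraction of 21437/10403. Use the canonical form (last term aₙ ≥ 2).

21437 = 2·10403 + 631
10403 = 16·631 + 307
631 = 2·307 + 17
307 = 18·17 + 1
17 = 17·1 + 0  (stop)
So 21437/10403 = [2; 16, 2, 18, 17].

[2; 16, 2, 18, 17]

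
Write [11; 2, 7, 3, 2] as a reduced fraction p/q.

Fold from the inside: start with 2/1.
  3 + 1/2 = 7/2
  7 + 2/7 = 51/7
  2 + 7/51 = 109/51
  11 + 51/109 = 1250/109

1250/109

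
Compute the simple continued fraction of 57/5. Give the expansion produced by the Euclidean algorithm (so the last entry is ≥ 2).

[11; 2, 2]

57 = 11·5 + 2
5 = 2·2 + 1
2 = 2·1 + 0  (stop)
So 57/5 = [11; 2, 2].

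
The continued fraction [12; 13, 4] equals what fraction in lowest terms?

Using pₖ = aₖpₖ₋₁ + pₖ₋₂ and qₖ = aₖqₖ₋₁ + qₖ₋₂:
  k=0: a=12, p=12, q=1
  k=1: a=13, p=157, q=13
  k=2: a=4, p=640, q=53

640/53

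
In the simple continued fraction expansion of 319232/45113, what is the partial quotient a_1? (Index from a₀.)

13

319232 = 7·45113 + 3441   →  a_0 = 7
45113 = 13·3441 + 380   →  a_1 = 13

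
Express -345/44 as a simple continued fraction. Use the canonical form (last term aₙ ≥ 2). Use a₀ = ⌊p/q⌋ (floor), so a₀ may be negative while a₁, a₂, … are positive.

-345 = -8*44 + 7
44 = 6*7 + 2
7 = 3*2 + 1
2 = 2*1 + 0  (stop)
So -345/44 = [-8; 6, 3, 2].

[-8; 6, 3, 2]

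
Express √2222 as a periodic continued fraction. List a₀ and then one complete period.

a₀ = ⌊√2222⌋ = 47.
With m₀=0, d₀=1 and mₖ₊₁ = dₖaₖ − mₖ, dₖ₊₁ = (n − mₖ₊₁²)/dₖ, aₖ₊₁ = ⌊(a₀+mₖ₊₁)/dₖ₊₁⌋:
  k=1: m=47, d=13, a=7
  k=2: m=44, d=22, a=4
  k=3: m=44, d=13, a=7
  k=4: m=47, d=1, a=94
d=1 and a=2a₀=94 at k=4, so the next step gives (m, d) = (47, 13) again — its k=1 value — and the period has length 4.

[47; 7, 4, 7, 94]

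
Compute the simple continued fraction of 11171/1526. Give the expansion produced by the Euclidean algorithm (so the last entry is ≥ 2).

11171 = 7*1526 + 489
1526 = 3*489 + 59
489 = 8*59 + 17
59 = 3*17 + 8
17 = 2*8 + 1
8 = 8*1 + 0  (stop)
So 11171/1526 = [7; 3, 8, 3, 2, 8].

[7; 3, 8, 3, 2, 8]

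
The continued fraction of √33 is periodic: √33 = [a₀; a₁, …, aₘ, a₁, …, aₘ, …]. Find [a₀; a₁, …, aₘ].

a₀ = ⌊√33⌋ = 5.
With m₀=0, d₀=1 and mₖ₊₁ = dₖaₖ − mₖ, dₖ₊₁ = (n − mₖ₊₁²)/dₖ, aₖ₊₁ = ⌊(a₀+mₖ₊₁)/dₖ₊₁⌋:
  k=1: m=5, d=8, a=1
  k=2: m=3, d=3, a=2
  k=3: m=3, d=8, a=1
  k=4: m=5, d=1, a=10
d=1 and a=2a₀=10 at k=4, so the next step gives (m, d) = (5, 8) again — its k=1 value — and the period has length 4.

[5; 1, 2, 1, 10]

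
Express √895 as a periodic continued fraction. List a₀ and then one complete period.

[29; 1, 10, 1, 58]

a₀ = ⌊√895⌋ = 29.
With m₀=0, d₀=1 and mₖ₊₁ = dₖaₖ − mₖ, dₖ₊₁ = (n − mₖ₊₁²)/dₖ, aₖ₊₁ = ⌊(a₀+mₖ₊₁)/dₖ₊₁⌋:
  k=1: m=29, d=54, a=1
  k=2: m=25, d=5, a=10
  k=3: m=25, d=54, a=1
  k=4: m=29, d=1, a=58
d=1 and a=2a₀=58 at k=4, so the next step gives (m, d) = (29, 54) again — its k=1 value — and the period has length 4.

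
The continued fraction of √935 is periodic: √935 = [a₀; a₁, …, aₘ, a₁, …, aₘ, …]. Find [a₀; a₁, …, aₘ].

[30; 1, 1, 2, 1, 2, 1, 1, 60]

a₀ = ⌊√935⌋ = 30.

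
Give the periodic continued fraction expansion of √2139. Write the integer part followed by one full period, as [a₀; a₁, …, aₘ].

[46; 4, 92]

a₀ = ⌊√2139⌋ = 46.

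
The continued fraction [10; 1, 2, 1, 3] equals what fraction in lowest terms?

161/15

Using pₖ = aₖpₖ₋₁ + pₖ₋₂ and qₖ = aₖqₖ₋₁ + qₖ₋₂:
  k=0: a=10, p=10, q=1
  k=1: a=1, p=11, q=1
  k=2: a=2, p=32, q=3
  k=3: a=1, p=43, q=4
  k=4: a=3, p=161, q=15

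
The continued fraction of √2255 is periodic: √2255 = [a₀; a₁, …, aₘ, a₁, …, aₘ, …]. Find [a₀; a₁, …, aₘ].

[47; 2, 18, 2, 94]

a₀ = ⌊√2255⌋ = 47.
With m₀=0, d₀=1 and mₖ₊₁ = dₖaₖ − mₖ, dₖ₊₁ = (n − mₖ₊₁²)/dₖ, aₖ₊₁ = ⌊(a₀+mₖ₊₁)/dₖ₊₁⌋:
  k=1: m=47, d=46, a=2
  k=2: m=45, d=5, a=18
  k=3: m=45, d=46, a=2
  k=4: m=47, d=1, a=94
d=1 and a=2a₀=94 at k=4, so the next step gives (m, d) = (47, 46) again — its k=1 value — and the period has length 4.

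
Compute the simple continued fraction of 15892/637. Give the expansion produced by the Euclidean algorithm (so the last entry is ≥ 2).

[24; 1, 18, 3, 3, 3]

15892 = 24*637 + 604
637 = 1*604 + 33
604 = 18*33 + 10
33 = 3*10 + 3
10 = 3*3 + 1
3 = 3*1 + 0  (stop)
So 15892/637 = [24; 1, 18, 3, 3, 3].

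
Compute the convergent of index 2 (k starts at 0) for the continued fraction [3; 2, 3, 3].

24/7

Using pₖ = aₖpₖ₋₁ + pₖ₋₂, qₖ = aₖqₖ₋₁ + qₖ₋₂ (with p₋₁=1, p₋₂=0, q₋₁=0, q₋₂=1):
  k=0: a=3, p=3, q=1
  k=1: a=2, p=7, q=2
  k=2: a=3, p=24, q=7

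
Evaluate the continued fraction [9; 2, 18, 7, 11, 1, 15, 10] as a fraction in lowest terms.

Using pₖ = aₖpₖ₋₁ + pₖ₋₂ and qₖ = aₖqₖ₋₁ + qₖ₋₂:
  k=0: a=9, p=9, q=1
  k=1: a=2, p=19, q=2
  k=2: a=18, p=351, q=37
  k=3: a=7, p=2476, q=261
  k=4: a=11, p=27587, q=2908
  k=5: a=1, p=30063, q=3169
  k=6: a=15, p=478532, q=50443
  k=7: a=10, p=4815383, q=507599

4815383/507599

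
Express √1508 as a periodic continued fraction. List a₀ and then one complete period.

[38; 1, 4, 1, 76]

a₀ = ⌊√1508⌋ = 38.
With m₀=0, d₀=1 and mₖ₊₁ = dₖaₖ − mₖ, dₖ₊₁ = (n − mₖ₊₁²)/dₖ, aₖ₊₁ = ⌊(a₀+mₖ₊₁)/dₖ₊₁⌋:
  k=1: m=38, d=64, a=1
  k=2: m=26, d=13, a=4
  k=3: m=26, d=64, a=1
  k=4: m=38, d=1, a=76
d=1 and a=2a₀=76 at k=4, so the next step gives (m, d) = (38, 64) again — its k=1 value — and the period has length 4.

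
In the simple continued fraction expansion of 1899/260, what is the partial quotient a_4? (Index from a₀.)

1899 = 7·260 + 79   →  a_0 = 7
260 = 3·79 + 23   →  a_1 = 3
79 = 3·23 + 10   →  a_2 = 3
23 = 2·10 + 3   →  a_3 = 2
10 = 3·3 + 1   →  a_4 = 3

3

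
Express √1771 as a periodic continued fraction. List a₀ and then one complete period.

[42; 12, 84]

a₀ = ⌊√1771⌋ = 42.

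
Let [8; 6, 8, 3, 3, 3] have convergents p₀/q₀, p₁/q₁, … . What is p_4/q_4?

Using pₖ = aₖpₖ₋₁ + pₖ₋₂, qₖ = aₖqₖ₋₁ + qₖ₋₂ (with p₋₁=1, p₋₂=0, q₋₁=0, q₋₂=1):
  k=0: a=8, p=8, q=1
  k=1: a=6, p=49, q=6
  k=2: a=8, p=400, q=49
  k=3: a=3, p=1249, q=153
  k=4: a=3, p=4147, q=508

4147/508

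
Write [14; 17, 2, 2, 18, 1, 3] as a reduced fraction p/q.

93693/6665

Fold from the inside: start with 3/1.
  1 + 1/3 = 4/3
  18 + 3/4 = 75/4
  2 + 4/75 = 154/75
  2 + 75/154 = 383/154
  17 + 154/383 = 6665/383
  14 + 383/6665 = 93693/6665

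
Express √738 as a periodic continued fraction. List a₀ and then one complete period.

[27; 6, 54]

a₀ = ⌊√738⌋ = 27.
With m₀=0, d₀=1 and mₖ₊₁ = dₖaₖ − mₖ, dₖ₊₁ = (n − mₖ₊₁²)/dₖ, aₖ₊₁ = ⌊(a₀+mₖ₊₁)/dₖ₊₁⌋:
  k=1: m=27, d=9, a=6
  k=2: m=27, d=1, a=54
d=1 and a=2a₀=54 at k=2, so the next step gives (m, d) = (27, 9) again — its k=1 value — and the period has length 2.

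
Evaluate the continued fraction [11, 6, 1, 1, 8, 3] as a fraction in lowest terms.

Fold from the inside: start with 3/1.
  8 + 1/3 = 25/3
  1 + 3/25 = 28/25
  1 + 25/28 = 53/28
  6 + 28/53 = 346/53
  11 + 53/346 = 3859/346

3859/346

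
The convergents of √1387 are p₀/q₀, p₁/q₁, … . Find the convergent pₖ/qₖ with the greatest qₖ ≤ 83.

1229/33

√1387 = [37; 4, 8, 37, 8, 4, 74, …] (period length 6).
Convergents:
  p_0/q_0 = 37/1
  p_1/q_1 = 149/4
  p_2/q_2 = 1229/33
  p_3/q_3 = 45622/1225
q_2 = 33 ≤ 83 < 1225 = q_3, so the answer is 1229/33.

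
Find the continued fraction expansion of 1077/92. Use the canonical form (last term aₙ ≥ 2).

[11; 1, 2, 2, 2, 5]

1077 = 11×92 + 65
92 = 1×65 + 27
65 = 2×27 + 11
27 = 2×11 + 5
11 = 2×5 + 1
5 = 5×1 + 0  (stop)
So 1077/92 = [11; 1, 2, 2, 2, 5].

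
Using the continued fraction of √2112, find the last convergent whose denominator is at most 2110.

√2112 = [45; 1, 21, 1, 90, …] (period length 4).
Convergents:
  p_0/q_0 = 45/1
  p_1/q_1 = 46/1
  p_2/q_2 = 1011/22
  p_3/q_3 = 1057/23
  p_4/q_4 = 96141/2092
  p_5/q_5 = 97198/2115
q_4 = 2092 ≤ 2110 < 2115 = q_5, so the answer is 96141/2092.

96141/2092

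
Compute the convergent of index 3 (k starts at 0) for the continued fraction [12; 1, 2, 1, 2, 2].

Using pₖ = aₖpₖ₋₁ + pₖ₋₂, qₖ = aₖqₖ₋₁ + qₖ₋₂ (with p₋₁=1, p₋₂=0, q₋₁=0, q₋₂=1):
  k=0: a=12, p=12, q=1
  k=1: a=1, p=13, q=1
  k=2: a=2, p=38, q=3
  k=3: a=1, p=51, q=4

51/4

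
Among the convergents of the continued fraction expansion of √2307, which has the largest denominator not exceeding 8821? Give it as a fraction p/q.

√2307 = [48; 32, 96, …] (period length 2).
Convergents:
  p_0/q_0 = 48/1
  p_1/q_1 = 1537/32
  p_2/q_2 = 147600/3073
  p_3/q_3 = 4724737/98368
q_2 = 3073 ≤ 8821 < 98368 = q_3, so the answer is 147600/3073.

147600/3073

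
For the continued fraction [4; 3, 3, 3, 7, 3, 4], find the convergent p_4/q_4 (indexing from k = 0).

Using pₖ = aₖpₖ₋₁ + pₖ₋₂, qₖ = aₖqₖ₋₁ + qₖ₋₂ (with p₋₁=1, p₋₂=0, q₋₁=0, q₋₂=1):
  k=0: a=4, p=4, q=1
  k=1: a=3, p=13, q=3
  k=2: a=3, p=43, q=10
  k=3: a=3, p=142, q=33
  k=4: a=7, p=1037, q=241

1037/241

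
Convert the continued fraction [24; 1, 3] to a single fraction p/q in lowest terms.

99/4

Fold from the inside: start with 3/1.
  1 + 1/3 = 4/3
  24 + 3/4 = 99/4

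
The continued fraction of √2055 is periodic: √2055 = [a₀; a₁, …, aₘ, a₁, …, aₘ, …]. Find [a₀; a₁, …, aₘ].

[45; 3, 90]

a₀ = ⌊√2055⌋ = 45.
With m₀=0, d₀=1 and mₖ₊₁ = dₖaₖ − mₖ, dₖ₊₁ = (n − mₖ₊₁²)/dₖ, aₖ₊₁ = ⌊(a₀+mₖ₊₁)/dₖ₊₁⌋:
  k=1: m=45, d=30, a=3
  k=2: m=45, d=1, a=90
d=1 and a=2a₀=90 at k=2, so the next step gives (m, d) = (45, 30) again — its k=1 value — and the period has length 2.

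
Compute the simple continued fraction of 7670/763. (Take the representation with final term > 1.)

7670 = 10*763 + 40
763 = 19*40 + 3
40 = 13*3 + 1
3 = 3*1 + 0  (stop)
So 7670/763 = [10; 19, 13, 3].

[10; 19, 13, 3]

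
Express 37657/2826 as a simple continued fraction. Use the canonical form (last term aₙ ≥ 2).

37657 = 13*2826 + 919
2826 = 3*919 + 69
919 = 13*69 + 22
69 = 3*22 + 3
22 = 7*3 + 1
3 = 3*1 + 0  (stop)
So 37657/2826 = [13; 3, 13, 3, 7, 3].

[13; 3, 13, 3, 7, 3]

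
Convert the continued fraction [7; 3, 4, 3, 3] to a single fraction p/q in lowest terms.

Fold from the inside: start with 3/1.
  3 + 1/3 = 10/3
  4 + 3/10 = 43/10
  3 + 10/43 = 139/43
  7 + 43/139 = 1016/139

1016/139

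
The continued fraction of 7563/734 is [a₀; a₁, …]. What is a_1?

3

7563 = 10·734 + 223   →  a_0 = 10
734 = 3·223 + 65   →  a_1 = 3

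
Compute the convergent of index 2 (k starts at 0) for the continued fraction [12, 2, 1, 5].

37/3

Using pₖ = aₖpₖ₋₁ + pₖ₋₂, qₖ = aₖqₖ₋₁ + qₖ₋₂ (with p₋₁=1, p₋₂=0, q₋₁=0, q₋₂=1):
  k=0: a=12, p=12, q=1
  k=1: a=2, p=25, q=2
  k=2: a=1, p=37, q=3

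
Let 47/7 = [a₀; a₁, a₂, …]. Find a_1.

47 = 6·7 + 5   →  a_0 = 6
7 = 1·5 + 2   →  a_1 = 1

1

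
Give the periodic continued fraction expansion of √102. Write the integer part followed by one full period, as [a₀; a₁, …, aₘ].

a₀ = ⌊√102⌋ = 10.
With m₀=0, d₀=1 and mₖ₊₁ = dₖaₖ − mₖ, dₖ₊₁ = (n − mₖ₊₁²)/dₖ, aₖ₊₁ = ⌊(a₀+mₖ₊₁)/dₖ₊₁⌋:
  k=1: m=10, d=2, a=10
  k=2: m=10, d=1, a=20
d=1 and a=2a₀=20 at k=2, so the next step gives (m, d) = (10, 2) again — its k=1 value — and the period has length 2.

[10; 10, 20]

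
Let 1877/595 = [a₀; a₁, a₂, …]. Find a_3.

1877 = 3·595 + 92   →  a_0 = 3
595 = 6·92 + 43   →  a_1 = 6
92 = 2·43 + 6   →  a_2 = 2
43 = 7·6 + 1   →  a_3 = 7

7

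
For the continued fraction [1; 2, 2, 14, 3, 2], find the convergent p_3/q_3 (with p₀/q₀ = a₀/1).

Using pₖ = aₖpₖ₋₁ + pₖ₋₂, qₖ = aₖqₖ₋₁ + qₖ₋₂ (with p₋₁=1, p₋₂=0, q₋₁=0, q₋₂=1):
  k=0: a=1, p=1, q=1
  k=1: a=2, p=3, q=2
  k=2: a=2, p=7, q=5
  k=3: a=14, p=101, q=72

101/72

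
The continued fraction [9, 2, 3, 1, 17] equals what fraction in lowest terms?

1511/160

Fold from the inside: start with 17/1.
  1 + 1/17 = 18/17
  3 + 17/18 = 71/18
  2 + 18/71 = 160/71
  9 + 71/160 = 1511/160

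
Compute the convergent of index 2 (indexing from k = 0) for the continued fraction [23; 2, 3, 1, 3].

Using pₖ = aₖpₖ₋₁ + pₖ₋₂, qₖ = aₖqₖ₋₁ + qₖ₋₂ (with p₋₁=1, p₋₂=0, q₋₁=0, q₋₂=1):
  k=0: a=23, p=23, q=1
  k=1: a=2, p=47, q=2
  k=2: a=3, p=164, q=7

164/7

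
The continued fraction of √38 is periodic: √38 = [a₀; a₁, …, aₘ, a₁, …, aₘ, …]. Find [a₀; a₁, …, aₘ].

a₀ = ⌊√38⌋ = 6.
With m₀=0, d₀=1 and mₖ₊₁ = dₖaₖ − mₖ, dₖ₊₁ = (n − mₖ₊₁²)/dₖ, aₖ₊₁ = ⌊(a₀+mₖ₊₁)/dₖ₊₁⌋:
  k=1: m=6, d=2, a=6
  k=2: m=6, d=1, a=12
d=1 and a=2a₀=12 at k=2, so the next step gives (m, d) = (6, 2) again — its k=1 value — and the period has length 2.

[6; 6, 12]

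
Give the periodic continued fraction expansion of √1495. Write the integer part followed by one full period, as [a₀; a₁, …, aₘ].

[38; 1, 1, 1, 76]

a₀ = ⌊√1495⌋ = 38.
With m₀=0, d₀=1 and mₖ₊₁ = dₖaₖ − mₖ, dₖ₊₁ = (n − mₖ₊₁²)/dₖ, aₖ₊₁ = ⌊(a₀+mₖ₊₁)/dₖ₊₁⌋:
  k=1: m=38, d=51, a=1
  k=2: m=13, d=26, a=1
  k=3: m=13, d=51, a=1
  k=4: m=38, d=1, a=76
d=1 and a=2a₀=76 at k=4, so the next step gives (m, d) = (38, 51) again — its k=1 value — and the period has length 4.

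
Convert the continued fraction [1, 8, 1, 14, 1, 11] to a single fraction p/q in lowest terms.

Using pₖ = aₖpₖ₋₁ + pₖ₋₂ and qₖ = aₖqₖ₋₁ + qₖ₋₂:
  k=0: a=1, p=1, q=1
  k=1: a=8, p=9, q=8
  k=2: a=1, p=10, q=9
  k=3: a=14, p=149, q=134
  k=4: a=1, p=159, q=143
  k=5: a=11, p=1898, q=1707

1898/1707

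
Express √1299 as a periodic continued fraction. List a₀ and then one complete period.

a₀ = ⌊√1299⌋ = 36.

[36; 24, 72]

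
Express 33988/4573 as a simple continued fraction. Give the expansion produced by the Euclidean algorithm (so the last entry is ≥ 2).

[7; 2, 3, 5, 6, 3, 6]

33988 = 7×4573 + 1977
4573 = 2×1977 + 619
1977 = 3×619 + 120
619 = 5×120 + 19
120 = 6×19 + 6
19 = 3×6 + 1
6 = 6×1 + 0  (stop)
So 33988/4573 = [7; 2, 3, 5, 6, 3, 6].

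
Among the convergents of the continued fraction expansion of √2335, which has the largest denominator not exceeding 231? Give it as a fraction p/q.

√2335 = [48; 3, 9, 3, 96, …] (period length 4).
Convergents:
  p_0/q_0 = 48/1
  p_1/q_1 = 145/3
  p_2/q_2 = 1353/28
  p_3/q_3 = 4204/87
  p_4/q_4 = 404937/8380
q_3 = 87 ≤ 231 < 8380 = q_4, so the answer is 4204/87.

4204/87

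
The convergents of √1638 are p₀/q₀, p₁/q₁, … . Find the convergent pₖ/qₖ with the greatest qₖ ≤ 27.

√1638 = [40; 2, 8, 2, 80, …] (period length 4).
Convergents:
  p_0/q_0 = 40/1
  p_1/q_1 = 81/2
  p_2/q_2 = 688/17
  p_3/q_3 = 1457/36
q_2 = 17 ≤ 27 < 36 = q_3, so the answer is 688/17.

688/17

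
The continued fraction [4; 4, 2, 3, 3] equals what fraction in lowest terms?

Fold from the inside: start with 3/1.
  3 + 1/3 = 10/3
  2 + 3/10 = 23/10
  4 + 10/23 = 102/23
  4 + 23/102 = 431/102

431/102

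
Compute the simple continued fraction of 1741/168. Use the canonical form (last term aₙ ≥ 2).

1741 = 10×168 + 61
168 = 2×61 + 46
61 = 1×46 + 15
46 = 3×15 + 1
15 = 15×1 + 0  (stop)
So 1741/168 = [10; 2, 1, 3, 15].

[10; 2, 1, 3, 15]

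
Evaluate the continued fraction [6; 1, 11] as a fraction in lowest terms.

83/12

Fold from the inside: start with 11/1.
  1 + 1/11 = 12/11
  6 + 11/12 = 83/12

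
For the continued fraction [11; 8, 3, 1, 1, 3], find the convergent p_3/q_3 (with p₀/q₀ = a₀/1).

367/33

Using pₖ = aₖpₖ₋₁ + pₖ₋₂, qₖ = aₖqₖ₋₁ + qₖ₋₂ (with p₋₁=1, p₋₂=0, q₋₁=0, q₋₂=1):
  k=0: a=11, p=11, q=1
  k=1: a=8, p=89, q=8
  k=2: a=3, p=278, q=25
  k=3: a=1, p=367, q=33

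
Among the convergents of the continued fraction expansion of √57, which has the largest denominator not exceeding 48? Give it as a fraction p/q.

√57 = [7; 1, 1, 4, 1, 1, 14, …] (period length 6).
Convergents:
  p_0/q_0 = 7/1
  p_1/q_1 = 8/1
  p_2/q_2 = 15/2
  p_3/q_3 = 68/9
  p_4/q_4 = 83/11
  p_5/q_5 = 151/20
  p_6/q_6 = 2197/291
q_5 = 20 ≤ 48 < 291 = q_6, so the answer is 151/20.

151/20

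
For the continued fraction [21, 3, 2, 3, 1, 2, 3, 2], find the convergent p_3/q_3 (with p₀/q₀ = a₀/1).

Using pₖ = aₖpₖ₋₁ + pₖ₋₂, qₖ = aₖqₖ₋₁ + qₖ₋₂ (with p₋₁=1, p₋₂=0, q₋₁=0, q₋₂=1):
  k=0: a=21, p=21, q=1
  k=1: a=3, p=64, q=3
  k=2: a=2, p=149, q=7
  k=3: a=3, p=511, q=24

511/24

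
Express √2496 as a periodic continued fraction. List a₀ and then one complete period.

[49; 1, 23, 1, 98]

a₀ = ⌊√2496⌋ = 49.
With m₀=0, d₀=1 and mₖ₊₁ = dₖaₖ − mₖ, dₖ₊₁ = (n − mₖ₊₁²)/dₖ, aₖ₊₁ = ⌊(a₀+mₖ₊₁)/dₖ₊₁⌋:
  k=1: m=49, d=95, a=1
  k=2: m=46, d=4, a=23
  k=3: m=46, d=95, a=1
  k=4: m=49, d=1, a=98
d=1 and a=2a₀=98 at k=4, so the next step gives (m, d) = (49, 95) again — its k=1 value — and the period has length 4.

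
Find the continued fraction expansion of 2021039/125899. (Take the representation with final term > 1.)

[16; 18, 1, 11, 5, 3, 3, 10]

2021039 = 16×125899 + 6655
125899 = 18×6655 + 6109
6655 = 1×6109 + 546
6109 = 11×546 + 103
546 = 5×103 + 31
103 = 3×31 + 10
31 = 3×10 + 1
10 = 10×1 + 0  (stop)
So 2021039/125899 = [16; 18, 1, 11, 5, 3, 3, 10].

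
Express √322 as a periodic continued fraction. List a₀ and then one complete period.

[17; 1, 16, 1, 34]

a₀ = ⌊√322⌋ = 17.
With m₀=0, d₀=1 and mₖ₊₁ = dₖaₖ − mₖ, dₖ₊₁ = (n − mₖ₊₁²)/dₖ, aₖ₊₁ = ⌊(a₀+mₖ₊₁)/dₖ₊₁⌋:
  k=1: m=17, d=33, a=1
  k=2: m=16, d=2, a=16
  k=3: m=16, d=33, a=1
  k=4: m=17, d=1, a=34
d=1 and a=2a₀=34 at k=4, so the next step gives (m, d) = (17, 33) again — its k=1 value — and the period has length 4.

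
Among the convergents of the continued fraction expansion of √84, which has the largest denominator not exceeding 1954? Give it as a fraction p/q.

6049/660

√84 = [9; 6, 18, …] (period length 2).
Convergents:
  p_0/q_0 = 9/1
  p_1/q_1 = 55/6
  p_2/q_2 = 999/109
  p_3/q_3 = 6049/660
  p_4/q_4 = 109881/11989
q_3 = 660 ≤ 1954 < 11989 = q_4, so the answer is 6049/660.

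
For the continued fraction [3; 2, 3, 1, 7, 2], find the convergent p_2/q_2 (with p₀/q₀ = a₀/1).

24/7

Using pₖ = aₖpₖ₋₁ + pₖ₋₂, qₖ = aₖqₖ₋₁ + qₖ₋₂ (with p₋₁=1, p₋₂=0, q₋₁=0, q₋₂=1):
  k=0: a=3, p=3, q=1
  k=1: a=2, p=7, q=2
  k=2: a=3, p=24, q=7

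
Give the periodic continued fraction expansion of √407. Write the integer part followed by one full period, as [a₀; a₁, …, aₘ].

[20; 5, 1, 2, 1, 5, 40]

a₀ = ⌊√407⌋ = 20.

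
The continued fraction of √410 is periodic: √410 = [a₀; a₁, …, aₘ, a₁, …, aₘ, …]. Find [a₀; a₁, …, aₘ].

[20; 4, 40]

a₀ = ⌊√410⌋ = 20.
With m₀=0, d₀=1 and mₖ₊₁ = dₖaₖ − mₖ, dₖ₊₁ = (n − mₖ₊₁²)/dₖ, aₖ₊₁ = ⌊(a₀+mₖ₊₁)/dₖ₊₁⌋:
  k=1: m=20, d=10, a=4
  k=2: m=20, d=1, a=40
d=1 and a=2a₀=40 at k=2, so the next step gives (m, d) = (20, 10) again — its k=1 value — and the period has length 2.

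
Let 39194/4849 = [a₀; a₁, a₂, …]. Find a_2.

16

39194 = 8·4849 + 402   →  a_0 = 8
4849 = 12·402 + 25   →  a_1 = 12
402 = 16·25 + 2   →  a_2 = 16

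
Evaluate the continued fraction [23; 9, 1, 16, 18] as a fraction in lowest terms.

Using pₖ = aₖpₖ₋₁ + pₖ₋₂ and qₖ = aₖqₖ₋₁ + qₖ₋₂:
  k=0: a=23, p=23, q=1
  k=1: a=9, p=208, q=9
  k=2: a=1, p=231, q=10
  k=3: a=16, p=3904, q=169
  k=4: a=18, p=70503, q=3052

70503/3052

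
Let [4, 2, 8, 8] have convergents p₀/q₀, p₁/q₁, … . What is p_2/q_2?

Using pₖ = aₖpₖ₋₁ + pₖ₋₂, qₖ = aₖqₖ₋₁ + qₖ₋₂ (with p₋₁=1, p₋₂=0, q₋₁=0, q₋₂=1):
  k=0: a=4, p=4, q=1
  k=1: a=2, p=9, q=2
  k=2: a=8, p=76, q=17

76/17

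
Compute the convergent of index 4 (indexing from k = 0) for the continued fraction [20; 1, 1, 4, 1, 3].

226/11

Using pₖ = aₖpₖ₋₁ + pₖ₋₂, qₖ = aₖqₖ₋₁ + qₖ₋₂ (with p₋₁=1, p₋₂=0, q₋₁=0, q₋₂=1):
  k=0: a=20, p=20, q=1
  k=1: a=1, p=21, q=1
  k=2: a=1, p=41, q=2
  k=3: a=4, p=185, q=9
  k=4: a=1, p=226, q=11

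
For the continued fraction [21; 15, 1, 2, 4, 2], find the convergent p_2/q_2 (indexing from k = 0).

337/16

Using pₖ = aₖpₖ₋₁ + pₖ₋₂, qₖ = aₖqₖ₋₁ + qₖ₋₂ (with p₋₁=1, p₋₂=0, q₋₁=0, q₋₂=1):
  k=0: a=21, p=21, q=1
  k=1: a=15, p=316, q=15
  k=2: a=1, p=337, q=16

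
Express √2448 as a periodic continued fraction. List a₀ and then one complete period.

[49; 2, 10, 2, 98]

a₀ = ⌊√2448⌋ = 49.
With m₀=0, d₀=1 and mₖ₊₁ = dₖaₖ − mₖ, dₖ₊₁ = (n − mₖ₊₁²)/dₖ, aₖ₊₁ = ⌊(a₀+mₖ₊₁)/dₖ₊₁⌋:
  k=1: m=49, d=47, a=2
  k=2: m=45, d=9, a=10
  k=3: m=45, d=47, a=2
  k=4: m=49, d=1, a=98
d=1 and a=2a₀=98 at k=4, so the next step gives (m, d) = (49, 47) again — its k=1 value — and the period has length 4.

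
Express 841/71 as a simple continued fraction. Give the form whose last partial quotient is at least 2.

[11; 1, 5, 2, 5]

841 = 11×71 + 60
71 = 1×60 + 11
60 = 5×11 + 5
11 = 2×5 + 1
5 = 5×1 + 0  (stop)
So 841/71 = [11; 1, 5, 2, 5].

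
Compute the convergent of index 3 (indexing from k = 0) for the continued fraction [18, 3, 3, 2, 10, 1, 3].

Using pₖ = aₖpₖ₋₁ + pₖ₋₂, qₖ = aₖqₖ₋₁ + qₖ₋₂ (with p₋₁=1, p₋₂=0, q₋₁=0, q₋₂=1):
  k=0: a=18, p=18, q=1
  k=1: a=3, p=55, q=3
  k=2: a=3, p=183, q=10
  k=3: a=2, p=421, q=23

421/23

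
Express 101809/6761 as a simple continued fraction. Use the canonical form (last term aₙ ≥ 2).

[15; 17, 6, 3, 1, 15]

101809 = 15×6761 + 394
6761 = 17×394 + 63
394 = 6×63 + 16
63 = 3×16 + 15
16 = 1×15 + 1
15 = 15×1 + 0  (stop)
So 101809/6761 = [15; 17, 6, 3, 1, 15].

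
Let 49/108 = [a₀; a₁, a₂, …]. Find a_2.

49 = 0·108 + 49   →  a_0 = 0
108 = 2·49 + 10   →  a_1 = 2
49 = 4·10 + 9   →  a_2 = 4

4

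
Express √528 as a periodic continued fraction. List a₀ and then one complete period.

a₀ = ⌊√528⌋ = 22.
With m₀=0, d₀=1 and mₖ₊₁ = dₖaₖ − mₖ, dₖ₊₁ = (n − mₖ₊₁²)/dₖ, aₖ₊₁ = ⌊(a₀+mₖ₊₁)/dₖ₊₁⌋:
  k=1: m=22, d=44, a=1
  k=2: m=22, d=1, a=44
d=1 and a=2a₀=44 at k=2, so the next step gives (m, d) = (22, 44) again — its k=1 value — and the period has length 2.

[22; 1, 44]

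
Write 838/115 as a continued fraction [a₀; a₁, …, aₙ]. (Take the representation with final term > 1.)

838 = 7×115 + 33
115 = 3×33 + 16
33 = 2×16 + 1
16 = 16×1 + 0  (stop)
So 838/115 = [7; 3, 2, 16].

[7; 3, 2, 16]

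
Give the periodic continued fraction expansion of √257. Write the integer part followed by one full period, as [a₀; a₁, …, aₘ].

a₀ = ⌊√257⌋ = 16.
With m₀=0, d₀=1 and mₖ₊₁ = dₖaₖ − mₖ, dₖ₊₁ = (n − mₖ₊₁²)/dₖ, aₖ₊₁ = ⌊(a₀+mₖ₊₁)/dₖ₊₁⌋:
  k=1: m=16, d=1, a=32
d=1 and a=2a₀=32 at k=1, so the next step gives (m, d) = (16, 1) again — its k=1 value — and the period has length 1.

[16; 32]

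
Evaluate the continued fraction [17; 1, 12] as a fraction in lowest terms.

233/13

Fold from the inside: start with 12/1.
  1 + 1/12 = 13/12
  17 + 12/13 = 233/13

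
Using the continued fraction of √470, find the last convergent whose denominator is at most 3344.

72171/3329

√470 = [21; 1, 2, 8, 2, 1, 42, …] (period length 6).
Convergents:
  p_0/q_0 = 21/1
  p_1/q_1 = 22/1
  p_2/q_2 = 65/3
  p_3/q_3 = 542/25
  p_4/q_4 = 1149/53
  p_5/q_5 = 1691/78
  p_6/q_6 = 72171/3329
  p_7/q_7 = 73862/3407
q_6 = 3329 ≤ 3344 < 3407 = q_7, so the answer is 72171/3329.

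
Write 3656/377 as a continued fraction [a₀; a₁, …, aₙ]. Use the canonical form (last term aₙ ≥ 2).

[9; 1, 2, 3, 3, 1, 8]

3656 = 9×377 + 263
377 = 1×263 + 114
263 = 2×114 + 35
114 = 3×35 + 9
35 = 3×9 + 8
9 = 1×8 + 1
8 = 8×1 + 0  (stop)
So 3656/377 = [9; 1, 2, 3, 3, 1, 8].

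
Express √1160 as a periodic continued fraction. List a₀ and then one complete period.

a₀ = ⌊√1160⌋ = 34.

[34; 17, 68]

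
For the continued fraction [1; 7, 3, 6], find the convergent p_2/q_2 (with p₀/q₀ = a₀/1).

25/22

Using pₖ = aₖpₖ₋₁ + pₖ₋₂, qₖ = aₖqₖ₋₁ + qₖ₋₂ (with p₋₁=1, p₋₂=0, q₋₁=0, q₋₂=1):
  k=0: a=1, p=1, q=1
  k=1: a=7, p=8, q=7
  k=2: a=3, p=25, q=22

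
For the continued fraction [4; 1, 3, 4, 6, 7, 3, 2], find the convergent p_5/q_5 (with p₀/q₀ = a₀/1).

Using pₖ = aₖpₖ₋₁ + pₖ₋₂, qₖ = aₖqₖ₋₁ + qₖ₋₂ (with p₋₁=1, p₋₂=0, q₋₁=0, q₋₂=1):
  k=0: a=4, p=4, q=1
  k=1: a=1, p=5, q=1
  k=2: a=3, p=19, q=4
  k=3: a=4, p=81, q=17
  k=4: a=6, p=505, q=106
  k=5: a=7, p=3616, q=759

3616/759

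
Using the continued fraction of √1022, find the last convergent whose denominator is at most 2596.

√1022 = [31; 1, 30, 1, 62, …] (period length 4).
Convergents:
  p_0/q_0 = 31/1
  p_1/q_1 = 32/1
  p_2/q_2 = 991/31
  p_3/q_3 = 1023/32
  p_4/q_4 = 64417/2015
  p_5/q_5 = 65440/2047
  p_6/q_6 = 2027617/63425
q_5 = 2047 ≤ 2596 < 63425 = q_6, so the answer is 65440/2047.

65440/2047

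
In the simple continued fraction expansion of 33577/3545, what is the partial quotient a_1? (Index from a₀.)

33577 = 9·3545 + 1672   →  a_0 = 9
3545 = 2·1672 + 201   →  a_1 = 2

2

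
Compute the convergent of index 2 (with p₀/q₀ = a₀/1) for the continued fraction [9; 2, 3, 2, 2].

66/7

Using pₖ = aₖpₖ₋₁ + pₖ₋₂, qₖ = aₖqₖ₋₁ + qₖ₋₂ (with p₋₁=1, p₋₂=0, q₋₁=0, q₋₂=1):
  k=0: a=9, p=9, q=1
  k=1: a=2, p=19, q=2
  k=2: a=3, p=66, q=7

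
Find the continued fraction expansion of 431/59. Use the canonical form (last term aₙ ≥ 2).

[7; 3, 3, 1, 1, 2]

431 = 7*59 + 18
59 = 3*18 + 5
18 = 3*5 + 3
5 = 1*3 + 2
3 = 1*2 + 1
2 = 2*1 + 0  (stop)
So 431/59 = [7; 3, 3, 1, 1, 2].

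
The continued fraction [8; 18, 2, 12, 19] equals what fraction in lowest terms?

70997/8815

Fold from the inside: start with 19/1.
  12 + 1/19 = 229/19
  2 + 19/229 = 477/229
  18 + 229/477 = 8815/477
  8 + 477/8815 = 70997/8815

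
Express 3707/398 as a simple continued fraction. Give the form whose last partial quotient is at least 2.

3707 = 9*398 + 125
398 = 3*125 + 23
125 = 5*23 + 10
23 = 2*10 + 3
10 = 3*3 + 1
3 = 3*1 + 0  (stop)
So 3707/398 = [9; 3, 5, 2, 3, 3].

[9; 3, 5, 2, 3, 3]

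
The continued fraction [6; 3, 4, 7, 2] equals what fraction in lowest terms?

Fold from the inside: start with 2/1.
  7 + 1/2 = 15/2
  4 + 2/15 = 62/15
  3 + 15/62 = 201/62
  6 + 62/201 = 1268/201

1268/201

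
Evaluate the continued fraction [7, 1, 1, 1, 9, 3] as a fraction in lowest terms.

689/90

Fold from the inside: start with 3/1.
  9 + 1/3 = 28/3
  1 + 3/28 = 31/28
  1 + 28/31 = 59/31
  1 + 31/59 = 90/59
  7 + 59/90 = 689/90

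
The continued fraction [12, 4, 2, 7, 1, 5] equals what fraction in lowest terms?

5464/447

Using pₖ = aₖpₖ₋₁ + pₖ₋₂ and qₖ = aₖqₖ₋₁ + qₖ₋₂:
  k=0: a=12, p=12, q=1
  k=1: a=4, p=49, q=4
  k=2: a=2, p=110, q=9
  k=3: a=7, p=819, q=67
  k=4: a=1, p=929, q=76
  k=5: a=5, p=5464, q=447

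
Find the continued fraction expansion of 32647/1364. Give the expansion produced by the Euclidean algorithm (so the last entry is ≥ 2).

[23; 1, 14, 3, 14, 2]

32647 = 23×1364 + 1275
1364 = 1×1275 + 89
1275 = 14×89 + 29
89 = 3×29 + 2
29 = 14×2 + 1
2 = 2×1 + 0  (stop)
So 32647/1364 = [23; 1, 14, 3, 14, 2].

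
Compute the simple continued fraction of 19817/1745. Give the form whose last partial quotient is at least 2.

[11; 2, 1, 4, 7, 8, 2]

19817 = 11·1745 + 622
1745 = 2·622 + 501
622 = 1·501 + 121
501 = 4·121 + 17
121 = 7·17 + 2
17 = 8·2 + 1
2 = 2·1 + 0  (stop)
So 19817/1745 = [11; 2, 1, 4, 7, 8, 2].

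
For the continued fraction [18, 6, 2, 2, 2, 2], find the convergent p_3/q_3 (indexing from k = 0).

Using pₖ = aₖpₖ₋₁ + pₖ₋₂, qₖ = aₖqₖ₋₁ + qₖ₋₂ (with p₋₁=1, p₋₂=0, q₋₁=0, q₋₂=1):
  k=0: a=18, p=18, q=1
  k=1: a=6, p=109, q=6
  k=2: a=2, p=236, q=13
  k=3: a=2, p=581, q=32

581/32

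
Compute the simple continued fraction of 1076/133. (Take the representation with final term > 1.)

1076 = 8×133 + 12
133 = 11×12 + 1
12 = 12×1 + 0  (stop)
So 1076/133 = [8; 11, 12].

[8; 11, 12]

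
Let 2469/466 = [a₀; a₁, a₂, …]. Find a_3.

1

2469 = 5·466 + 139   →  a_0 = 5
466 = 3·139 + 49   →  a_1 = 3
139 = 2·49 + 41   →  a_2 = 2
49 = 1·41 + 8   →  a_3 = 1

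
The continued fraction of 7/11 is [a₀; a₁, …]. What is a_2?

1

7 = 0·11 + 7   →  a_0 = 0
11 = 1·7 + 4   →  a_1 = 1
7 = 1·4 + 3   →  a_2 = 1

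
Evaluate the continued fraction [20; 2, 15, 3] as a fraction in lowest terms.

1946/95

Using pₖ = aₖpₖ₋₁ + pₖ₋₂ and qₖ = aₖqₖ₋₁ + qₖ₋₂:
  k=0: a=20, p=20, q=1
  k=1: a=2, p=41, q=2
  k=2: a=15, p=635, q=31
  k=3: a=3, p=1946, q=95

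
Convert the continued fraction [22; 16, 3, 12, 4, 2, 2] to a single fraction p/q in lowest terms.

298555/13533

Fold from the inside: start with 2/1.
  2 + 1/2 = 5/2
  4 + 2/5 = 22/5
  12 + 5/22 = 269/22
  3 + 22/269 = 829/269
  16 + 269/829 = 13533/829
  22 + 829/13533 = 298555/13533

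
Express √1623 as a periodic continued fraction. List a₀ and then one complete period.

a₀ = ⌊√1623⌋ = 40.
With m₀=0, d₀=1 and mₖ₊₁ = dₖaₖ − mₖ, dₖ₊₁ = (n − mₖ₊₁²)/dₖ, aₖ₊₁ = ⌊(a₀+mₖ₊₁)/dₖ₊₁⌋:
  k=1: m=40, d=23, a=3
  k=2: m=29, d=34, a=2
  k=3: m=39, d=3, a=26
  k=4: m=39, d=34, a=2
  k=5: m=29, d=23, a=3
  k=6: m=40, d=1, a=80
d=1 and a=2a₀=80 at k=6, so the next step gives (m, d) = (40, 23) again — its k=1 value — and the period has length 6.

[40; 3, 2, 26, 2, 3, 80]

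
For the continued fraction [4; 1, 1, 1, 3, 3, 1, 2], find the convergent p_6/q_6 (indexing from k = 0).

218/47

Using pₖ = aₖpₖ₋₁ + pₖ₋₂, qₖ = aₖqₖ₋₁ + qₖ₋₂ (with p₋₁=1, p₋₂=0, q₋₁=0, q₋₂=1):
  k=0: a=4, p=4, q=1
  k=1: a=1, p=5, q=1
  k=2: a=1, p=9, q=2
  k=3: a=1, p=14, q=3
  k=4: a=3, p=51, q=11
  k=5: a=3, p=167, q=36
  k=6: a=1, p=218, q=47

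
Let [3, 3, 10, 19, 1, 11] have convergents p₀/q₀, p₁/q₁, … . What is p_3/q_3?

1967/592

Using pₖ = aₖpₖ₋₁ + pₖ₋₂, qₖ = aₖqₖ₋₁ + qₖ₋₂ (with p₋₁=1, p₋₂=0, q₋₁=0, q₋₂=1):
  k=0: a=3, p=3, q=1
  k=1: a=3, p=10, q=3
  k=2: a=10, p=103, q=31
  k=3: a=19, p=1967, q=592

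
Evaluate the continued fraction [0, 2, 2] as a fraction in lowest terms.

2/5

Fold from the inside: start with 2/1.
  2 + 1/2 = 5/2
  0 + 2/5 = 2/5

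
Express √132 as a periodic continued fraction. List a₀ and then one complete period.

[11; 2, 22]

a₀ = ⌊√132⌋ = 11.
With m₀=0, d₀=1 and mₖ₊₁ = dₖaₖ − mₖ, dₖ₊₁ = (n − mₖ₊₁²)/dₖ, aₖ₊₁ = ⌊(a₀+mₖ₊₁)/dₖ₊₁⌋:
  k=1: m=11, d=11, a=2
  k=2: m=11, d=1, a=22
d=1 and a=2a₀=22 at k=2, so the next step gives (m, d) = (11, 11) again — its k=1 value — and the period has length 2.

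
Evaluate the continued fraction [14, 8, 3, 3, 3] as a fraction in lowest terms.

Using pₖ = aₖpₖ₋₁ + pₖ₋₂ and qₖ = aₖqₖ₋₁ + qₖ₋₂:
  k=0: a=14, p=14, q=1
  k=1: a=8, p=113, q=8
  k=2: a=3, p=353, q=25
  k=3: a=3, p=1172, q=83
  k=4: a=3, p=3869, q=274

3869/274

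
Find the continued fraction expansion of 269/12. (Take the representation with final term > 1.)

[22; 2, 2, 2]

269 = 22*12 + 5
12 = 2*5 + 2
5 = 2*2 + 1
2 = 2*1 + 0  (stop)
So 269/12 = [22; 2, 2, 2].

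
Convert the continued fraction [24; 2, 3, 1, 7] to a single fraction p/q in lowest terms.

1711/70

Using pₖ = aₖpₖ₋₁ + pₖ₋₂ and qₖ = aₖqₖ₋₁ + qₖ₋₂:
  k=0: a=24, p=24, q=1
  k=1: a=2, p=49, q=2
  k=2: a=3, p=171, q=7
  k=3: a=1, p=220, q=9
  k=4: a=7, p=1711, q=70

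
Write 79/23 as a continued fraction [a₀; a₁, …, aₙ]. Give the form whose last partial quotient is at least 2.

79 = 3×23 + 10
23 = 2×10 + 3
10 = 3×3 + 1
3 = 3×1 + 0  (stop)
So 79/23 = [3; 2, 3, 3].

[3; 2, 3, 3]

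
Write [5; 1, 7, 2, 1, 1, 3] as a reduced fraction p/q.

Fold from the inside: start with 3/1.
  1 + 1/3 = 4/3
  1 + 3/4 = 7/4
  2 + 4/7 = 18/7
  7 + 7/18 = 133/18
  1 + 18/133 = 151/133
  5 + 133/151 = 888/151

888/151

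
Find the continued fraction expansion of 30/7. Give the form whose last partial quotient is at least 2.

30 = 4*7 + 2
7 = 3*2 + 1
2 = 2*1 + 0  (stop)
So 30/7 = [4; 3, 2].

[4; 3, 2]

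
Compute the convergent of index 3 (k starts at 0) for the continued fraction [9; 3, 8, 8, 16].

Using pₖ = aₖpₖ₋₁ + pₖ₋₂, qₖ = aₖqₖ₋₁ + qₖ₋₂ (with p₋₁=1, p₋₂=0, q₋₁=0, q₋₂=1):
  k=0: a=9, p=9, q=1
  k=1: a=3, p=28, q=3
  k=2: a=8, p=233, q=25
  k=3: a=8, p=1892, q=203

1892/203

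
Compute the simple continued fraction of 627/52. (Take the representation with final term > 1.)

627 = 12*52 + 3
52 = 17*3 + 1
3 = 3*1 + 0  (stop)
So 627/52 = [12; 17, 3].

[12; 17, 3]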